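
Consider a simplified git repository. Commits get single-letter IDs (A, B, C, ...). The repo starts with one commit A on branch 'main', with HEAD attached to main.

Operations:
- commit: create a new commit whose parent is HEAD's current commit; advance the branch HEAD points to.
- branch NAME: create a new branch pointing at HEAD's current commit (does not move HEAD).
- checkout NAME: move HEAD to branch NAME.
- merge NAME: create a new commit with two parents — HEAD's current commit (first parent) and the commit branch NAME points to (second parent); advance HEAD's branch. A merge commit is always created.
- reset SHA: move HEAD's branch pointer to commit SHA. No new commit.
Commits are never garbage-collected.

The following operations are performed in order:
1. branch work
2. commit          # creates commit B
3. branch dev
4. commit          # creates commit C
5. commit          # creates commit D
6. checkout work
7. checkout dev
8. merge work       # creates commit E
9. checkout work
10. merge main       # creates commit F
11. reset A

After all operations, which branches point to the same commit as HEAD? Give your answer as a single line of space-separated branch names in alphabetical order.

Answer: work

Derivation:
After op 1 (branch): HEAD=main@A [main=A work=A]
After op 2 (commit): HEAD=main@B [main=B work=A]
After op 3 (branch): HEAD=main@B [dev=B main=B work=A]
After op 4 (commit): HEAD=main@C [dev=B main=C work=A]
After op 5 (commit): HEAD=main@D [dev=B main=D work=A]
After op 6 (checkout): HEAD=work@A [dev=B main=D work=A]
After op 7 (checkout): HEAD=dev@B [dev=B main=D work=A]
After op 8 (merge): HEAD=dev@E [dev=E main=D work=A]
After op 9 (checkout): HEAD=work@A [dev=E main=D work=A]
After op 10 (merge): HEAD=work@F [dev=E main=D work=F]
After op 11 (reset): HEAD=work@A [dev=E main=D work=A]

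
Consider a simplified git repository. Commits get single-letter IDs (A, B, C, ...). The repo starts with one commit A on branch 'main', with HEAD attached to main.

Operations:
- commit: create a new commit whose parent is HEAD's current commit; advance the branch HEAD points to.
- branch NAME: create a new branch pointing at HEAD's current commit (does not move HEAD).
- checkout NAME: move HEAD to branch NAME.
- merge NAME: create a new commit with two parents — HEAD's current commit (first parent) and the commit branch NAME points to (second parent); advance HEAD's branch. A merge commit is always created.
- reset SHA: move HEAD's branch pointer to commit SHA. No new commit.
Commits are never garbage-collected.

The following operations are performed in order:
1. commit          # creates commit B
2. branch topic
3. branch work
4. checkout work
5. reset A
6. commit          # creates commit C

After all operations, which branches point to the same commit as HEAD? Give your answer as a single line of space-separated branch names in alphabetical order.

After op 1 (commit): HEAD=main@B [main=B]
After op 2 (branch): HEAD=main@B [main=B topic=B]
After op 3 (branch): HEAD=main@B [main=B topic=B work=B]
After op 4 (checkout): HEAD=work@B [main=B topic=B work=B]
After op 5 (reset): HEAD=work@A [main=B topic=B work=A]
After op 6 (commit): HEAD=work@C [main=B topic=B work=C]

Answer: work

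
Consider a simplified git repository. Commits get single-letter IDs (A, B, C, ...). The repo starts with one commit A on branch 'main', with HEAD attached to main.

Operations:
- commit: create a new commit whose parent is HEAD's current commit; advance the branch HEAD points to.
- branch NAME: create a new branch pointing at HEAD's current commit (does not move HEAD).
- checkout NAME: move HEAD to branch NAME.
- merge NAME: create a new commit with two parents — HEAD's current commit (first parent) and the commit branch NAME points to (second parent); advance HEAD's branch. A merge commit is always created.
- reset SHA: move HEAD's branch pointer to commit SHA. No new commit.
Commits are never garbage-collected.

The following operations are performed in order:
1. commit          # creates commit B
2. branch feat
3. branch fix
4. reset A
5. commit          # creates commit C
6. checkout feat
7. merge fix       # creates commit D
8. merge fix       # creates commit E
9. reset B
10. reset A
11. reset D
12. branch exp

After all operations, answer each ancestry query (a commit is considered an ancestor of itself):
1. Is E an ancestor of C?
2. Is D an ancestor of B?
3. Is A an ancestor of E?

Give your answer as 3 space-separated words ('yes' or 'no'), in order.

After op 1 (commit): HEAD=main@B [main=B]
After op 2 (branch): HEAD=main@B [feat=B main=B]
After op 3 (branch): HEAD=main@B [feat=B fix=B main=B]
After op 4 (reset): HEAD=main@A [feat=B fix=B main=A]
After op 5 (commit): HEAD=main@C [feat=B fix=B main=C]
After op 6 (checkout): HEAD=feat@B [feat=B fix=B main=C]
After op 7 (merge): HEAD=feat@D [feat=D fix=B main=C]
After op 8 (merge): HEAD=feat@E [feat=E fix=B main=C]
After op 9 (reset): HEAD=feat@B [feat=B fix=B main=C]
After op 10 (reset): HEAD=feat@A [feat=A fix=B main=C]
After op 11 (reset): HEAD=feat@D [feat=D fix=B main=C]
After op 12 (branch): HEAD=feat@D [exp=D feat=D fix=B main=C]
ancestors(C) = {A,C}; E in? no
ancestors(B) = {A,B}; D in? no
ancestors(E) = {A,B,D,E}; A in? yes

Answer: no no yes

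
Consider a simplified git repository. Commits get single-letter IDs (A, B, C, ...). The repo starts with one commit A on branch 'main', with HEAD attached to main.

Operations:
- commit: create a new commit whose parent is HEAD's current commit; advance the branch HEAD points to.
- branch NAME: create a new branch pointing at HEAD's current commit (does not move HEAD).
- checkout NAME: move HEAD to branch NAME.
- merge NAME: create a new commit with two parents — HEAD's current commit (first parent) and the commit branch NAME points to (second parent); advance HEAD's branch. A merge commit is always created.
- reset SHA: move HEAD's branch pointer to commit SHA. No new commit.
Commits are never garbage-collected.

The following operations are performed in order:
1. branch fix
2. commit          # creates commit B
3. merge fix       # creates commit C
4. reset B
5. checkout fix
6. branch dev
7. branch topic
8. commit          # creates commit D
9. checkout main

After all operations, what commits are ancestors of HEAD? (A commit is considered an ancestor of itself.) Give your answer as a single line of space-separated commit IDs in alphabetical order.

After op 1 (branch): HEAD=main@A [fix=A main=A]
After op 2 (commit): HEAD=main@B [fix=A main=B]
After op 3 (merge): HEAD=main@C [fix=A main=C]
After op 4 (reset): HEAD=main@B [fix=A main=B]
After op 5 (checkout): HEAD=fix@A [fix=A main=B]
After op 6 (branch): HEAD=fix@A [dev=A fix=A main=B]
After op 7 (branch): HEAD=fix@A [dev=A fix=A main=B topic=A]
After op 8 (commit): HEAD=fix@D [dev=A fix=D main=B topic=A]
After op 9 (checkout): HEAD=main@B [dev=A fix=D main=B topic=A]

Answer: A B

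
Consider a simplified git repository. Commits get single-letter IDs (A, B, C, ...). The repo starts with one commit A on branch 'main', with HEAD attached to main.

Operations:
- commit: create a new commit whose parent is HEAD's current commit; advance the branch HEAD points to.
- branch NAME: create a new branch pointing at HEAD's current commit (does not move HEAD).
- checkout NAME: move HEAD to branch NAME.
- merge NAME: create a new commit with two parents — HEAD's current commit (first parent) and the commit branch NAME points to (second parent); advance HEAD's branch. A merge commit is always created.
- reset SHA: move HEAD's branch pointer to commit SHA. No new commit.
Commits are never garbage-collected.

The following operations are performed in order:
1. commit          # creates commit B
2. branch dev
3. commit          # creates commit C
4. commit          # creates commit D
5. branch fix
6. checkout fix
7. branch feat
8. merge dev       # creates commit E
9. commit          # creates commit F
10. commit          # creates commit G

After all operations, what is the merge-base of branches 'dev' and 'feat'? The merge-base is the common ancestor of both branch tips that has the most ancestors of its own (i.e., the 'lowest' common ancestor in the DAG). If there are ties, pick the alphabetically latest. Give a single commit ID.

After op 1 (commit): HEAD=main@B [main=B]
After op 2 (branch): HEAD=main@B [dev=B main=B]
After op 3 (commit): HEAD=main@C [dev=B main=C]
After op 4 (commit): HEAD=main@D [dev=B main=D]
After op 5 (branch): HEAD=main@D [dev=B fix=D main=D]
After op 6 (checkout): HEAD=fix@D [dev=B fix=D main=D]
After op 7 (branch): HEAD=fix@D [dev=B feat=D fix=D main=D]
After op 8 (merge): HEAD=fix@E [dev=B feat=D fix=E main=D]
After op 9 (commit): HEAD=fix@F [dev=B feat=D fix=F main=D]
After op 10 (commit): HEAD=fix@G [dev=B feat=D fix=G main=D]
ancestors(dev=B): ['A', 'B']
ancestors(feat=D): ['A', 'B', 'C', 'D']
common: ['A', 'B']

Answer: B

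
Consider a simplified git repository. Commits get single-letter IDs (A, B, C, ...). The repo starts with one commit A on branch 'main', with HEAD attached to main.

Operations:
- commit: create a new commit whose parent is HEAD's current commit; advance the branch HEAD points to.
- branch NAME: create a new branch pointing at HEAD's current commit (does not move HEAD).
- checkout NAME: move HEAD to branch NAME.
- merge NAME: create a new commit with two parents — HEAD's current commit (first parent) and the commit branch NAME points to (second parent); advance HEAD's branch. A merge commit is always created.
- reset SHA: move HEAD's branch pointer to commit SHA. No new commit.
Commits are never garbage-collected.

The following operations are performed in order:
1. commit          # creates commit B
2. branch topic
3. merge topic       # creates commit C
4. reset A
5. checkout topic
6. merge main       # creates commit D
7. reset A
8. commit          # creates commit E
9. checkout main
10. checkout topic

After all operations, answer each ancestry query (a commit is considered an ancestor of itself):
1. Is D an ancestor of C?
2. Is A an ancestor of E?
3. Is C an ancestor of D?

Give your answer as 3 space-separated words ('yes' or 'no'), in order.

After op 1 (commit): HEAD=main@B [main=B]
After op 2 (branch): HEAD=main@B [main=B topic=B]
After op 3 (merge): HEAD=main@C [main=C topic=B]
After op 4 (reset): HEAD=main@A [main=A topic=B]
After op 5 (checkout): HEAD=topic@B [main=A topic=B]
After op 6 (merge): HEAD=topic@D [main=A topic=D]
After op 7 (reset): HEAD=topic@A [main=A topic=A]
After op 8 (commit): HEAD=topic@E [main=A topic=E]
After op 9 (checkout): HEAD=main@A [main=A topic=E]
After op 10 (checkout): HEAD=topic@E [main=A topic=E]
ancestors(C) = {A,B,C}; D in? no
ancestors(E) = {A,E}; A in? yes
ancestors(D) = {A,B,D}; C in? no

Answer: no yes no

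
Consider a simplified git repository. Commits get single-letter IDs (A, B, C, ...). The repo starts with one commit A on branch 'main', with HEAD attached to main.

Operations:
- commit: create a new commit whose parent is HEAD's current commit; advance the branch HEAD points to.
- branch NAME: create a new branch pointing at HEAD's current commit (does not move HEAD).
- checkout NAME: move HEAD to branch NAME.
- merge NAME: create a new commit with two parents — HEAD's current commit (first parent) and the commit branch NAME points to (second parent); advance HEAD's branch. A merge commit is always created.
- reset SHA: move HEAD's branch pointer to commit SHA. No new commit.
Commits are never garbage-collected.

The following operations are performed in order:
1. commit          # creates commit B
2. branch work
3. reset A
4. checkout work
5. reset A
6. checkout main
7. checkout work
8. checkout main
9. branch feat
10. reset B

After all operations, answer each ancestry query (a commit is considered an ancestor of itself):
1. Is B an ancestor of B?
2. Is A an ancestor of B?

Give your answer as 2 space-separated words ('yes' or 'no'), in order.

Answer: yes yes

Derivation:
After op 1 (commit): HEAD=main@B [main=B]
After op 2 (branch): HEAD=main@B [main=B work=B]
After op 3 (reset): HEAD=main@A [main=A work=B]
After op 4 (checkout): HEAD=work@B [main=A work=B]
After op 5 (reset): HEAD=work@A [main=A work=A]
After op 6 (checkout): HEAD=main@A [main=A work=A]
After op 7 (checkout): HEAD=work@A [main=A work=A]
After op 8 (checkout): HEAD=main@A [main=A work=A]
After op 9 (branch): HEAD=main@A [feat=A main=A work=A]
After op 10 (reset): HEAD=main@B [feat=A main=B work=A]
ancestors(B) = {A,B}; B in? yes
ancestors(B) = {A,B}; A in? yes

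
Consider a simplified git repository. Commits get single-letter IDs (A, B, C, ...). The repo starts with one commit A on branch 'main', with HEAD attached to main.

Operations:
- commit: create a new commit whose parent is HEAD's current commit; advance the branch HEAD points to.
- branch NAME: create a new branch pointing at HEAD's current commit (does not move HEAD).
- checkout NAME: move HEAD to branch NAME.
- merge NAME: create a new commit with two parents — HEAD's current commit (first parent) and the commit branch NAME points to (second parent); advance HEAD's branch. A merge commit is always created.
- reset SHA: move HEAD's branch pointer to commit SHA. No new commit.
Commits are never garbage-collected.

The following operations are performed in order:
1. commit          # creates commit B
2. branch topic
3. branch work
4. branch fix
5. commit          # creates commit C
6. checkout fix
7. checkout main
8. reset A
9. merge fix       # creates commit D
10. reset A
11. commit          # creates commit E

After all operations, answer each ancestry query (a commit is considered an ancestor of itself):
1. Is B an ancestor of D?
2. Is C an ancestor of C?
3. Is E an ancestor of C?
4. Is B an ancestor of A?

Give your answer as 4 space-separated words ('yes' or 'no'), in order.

After op 1 (commit): HEAD=main@B [main=B]
After op 2 (branch): HEAD=main@B [main=B topic=B]
After op 3 (branch): HEAD=main@B [main=B topic=B work=B]
After op 4 (branch): HEAD=main@B [fix=B main=B topic=B work=B]
After op 5 (commit): HEAD=main@C [fix=B main=C topic=B work=B]
After op 6 (checkout): HEAD=fix@B [fix=B main=C topic=B work=B]
After op 7 (checkout): HEAD=main@C [fix=B main=C topic=B work=B]
After op 8 (reset): HEAD=main@A [fix=B main=A topic=B work=B]
After op 9 (merge): HEAD=main@D [fix=B main=D topic=B work=B]
After op 10 (reset): HEAD=main@A [fix=B main=A topic=B work=B]
After op 11 (commit): HEAD=main@E [fix=B main=E topic=B work=B]
ancestors(D) = {A,B,D}; B in? yes
ancestors(C) = {A,B,C}; C in? yes
ancestors(C) = {A,B,C}; E in? no
ancestors(A) = {A}; B in? no

Answer: yes yes no no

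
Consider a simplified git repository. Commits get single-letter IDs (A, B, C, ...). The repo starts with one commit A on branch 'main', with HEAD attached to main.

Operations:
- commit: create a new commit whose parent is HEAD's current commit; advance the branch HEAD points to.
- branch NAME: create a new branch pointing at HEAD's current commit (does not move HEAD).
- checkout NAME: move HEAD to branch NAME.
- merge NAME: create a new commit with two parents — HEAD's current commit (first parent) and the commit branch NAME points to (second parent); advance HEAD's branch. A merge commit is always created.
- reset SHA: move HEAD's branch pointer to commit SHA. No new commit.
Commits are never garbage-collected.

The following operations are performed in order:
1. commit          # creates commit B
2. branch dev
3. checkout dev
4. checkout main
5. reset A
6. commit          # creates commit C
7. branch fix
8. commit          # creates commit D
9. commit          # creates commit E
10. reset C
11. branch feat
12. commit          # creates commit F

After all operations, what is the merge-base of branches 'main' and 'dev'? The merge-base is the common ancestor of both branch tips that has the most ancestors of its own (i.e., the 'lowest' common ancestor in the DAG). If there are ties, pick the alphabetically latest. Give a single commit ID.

After op 1 (commit): HEAD=main@B [main=B]
After op 2 (branch): HEAD=main@B [dev=B main=B]
After op 3 (checkout): HEAD=dev@B [dev=B main=B]
After op 4 (checkout): HEAD=main@B [dev=B main=B]
After op 5 (reset): HEAD=main@A [dev=B main=A]
After op 6 (commit): HEAD=main@C [dev=B main=C]
After op 7 (branch): HEAD=main@C [dev=B fix=C main=C]
After op 8 (commit): HEAD=main@D [dev=B fix=C main=D]
After op 9 (commit): HEAD=main@E [dev=B fix=C main=E]
After op 10 (reset): HEAD=main@C [dev=B fix=C main=C]
After op 11 (branch): HEAD=main@C [dev=B feat=C fix=C main=C]
After op 12 (commit): HEAD=main@F [dev=B feat=C fix=C main=F]
ancestors(main=F): ['A', 'C', 'F']
ancestors(dev=B): ['A', 'B']
common: ['A']

Answer: A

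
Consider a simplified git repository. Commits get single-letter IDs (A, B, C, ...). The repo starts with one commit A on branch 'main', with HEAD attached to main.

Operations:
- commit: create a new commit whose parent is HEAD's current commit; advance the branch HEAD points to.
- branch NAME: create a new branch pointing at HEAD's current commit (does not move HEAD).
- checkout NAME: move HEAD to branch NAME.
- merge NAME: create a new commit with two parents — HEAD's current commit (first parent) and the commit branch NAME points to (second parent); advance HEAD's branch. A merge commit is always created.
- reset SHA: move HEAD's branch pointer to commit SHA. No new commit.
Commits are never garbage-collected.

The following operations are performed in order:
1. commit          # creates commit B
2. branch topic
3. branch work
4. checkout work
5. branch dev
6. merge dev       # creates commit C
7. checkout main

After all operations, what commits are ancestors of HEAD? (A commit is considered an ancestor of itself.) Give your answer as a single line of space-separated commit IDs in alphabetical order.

After op 1 (commit): HEAD=main@B [main=B]
After op 2 (branch): HEAD=main@B [main=B topic=B]
After op 3 (branch): HEAD=main@B [main=B topic=B work=B]
After op 4 (checkout): HEAD=work@B [main=B topic=B work=B]
After op 5 (branch): HEAD=work@B [dev=B main=B topic=B work=B]
After op 6 (merge): HEAD=work@C [dev=B main=B topic=B work=C]
After op 7 (checkout): HEAD=main@B [dev=B main=B topic=B work=C]

Answer: A B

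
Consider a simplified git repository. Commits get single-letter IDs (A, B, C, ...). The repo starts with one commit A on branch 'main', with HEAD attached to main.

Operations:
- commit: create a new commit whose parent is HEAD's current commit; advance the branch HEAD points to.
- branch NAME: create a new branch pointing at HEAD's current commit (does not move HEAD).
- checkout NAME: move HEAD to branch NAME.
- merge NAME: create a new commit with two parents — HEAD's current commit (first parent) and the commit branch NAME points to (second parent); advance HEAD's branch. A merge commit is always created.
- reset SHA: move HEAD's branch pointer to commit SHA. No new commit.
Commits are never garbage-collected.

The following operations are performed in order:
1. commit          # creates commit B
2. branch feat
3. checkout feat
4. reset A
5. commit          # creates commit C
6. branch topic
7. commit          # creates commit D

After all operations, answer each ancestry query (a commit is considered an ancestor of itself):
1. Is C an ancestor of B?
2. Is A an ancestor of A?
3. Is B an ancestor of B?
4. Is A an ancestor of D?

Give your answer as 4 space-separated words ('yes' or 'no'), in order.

Answer: no yes yes yes

Derivation:
After op 1 (commit): HEAD=main@B [main=B]
After op 2 (branch): HEAD=main@B [feat=B main=B]
After op 3 (checkout): HEAD=feat@B [feat=B main=B]
After op 4 (reset): HEAD=feat@A [feat=A main=B]
After op 5 (commit): HEAD=feat@C [feat=C main=B]
After op 6 (branch): HEAD=feat@C [feat=C main=B topic=C]
After op 7 (commit): HEAD=feat@D [feat=D main=B topic=C]
ancestors(B) = {A,B}; C in? no
ancestors(A) = {A}; A in? yes
ancestors(B) = {A,B}; B in? yes
ancestors(D) = {A,C,D}; A in? yes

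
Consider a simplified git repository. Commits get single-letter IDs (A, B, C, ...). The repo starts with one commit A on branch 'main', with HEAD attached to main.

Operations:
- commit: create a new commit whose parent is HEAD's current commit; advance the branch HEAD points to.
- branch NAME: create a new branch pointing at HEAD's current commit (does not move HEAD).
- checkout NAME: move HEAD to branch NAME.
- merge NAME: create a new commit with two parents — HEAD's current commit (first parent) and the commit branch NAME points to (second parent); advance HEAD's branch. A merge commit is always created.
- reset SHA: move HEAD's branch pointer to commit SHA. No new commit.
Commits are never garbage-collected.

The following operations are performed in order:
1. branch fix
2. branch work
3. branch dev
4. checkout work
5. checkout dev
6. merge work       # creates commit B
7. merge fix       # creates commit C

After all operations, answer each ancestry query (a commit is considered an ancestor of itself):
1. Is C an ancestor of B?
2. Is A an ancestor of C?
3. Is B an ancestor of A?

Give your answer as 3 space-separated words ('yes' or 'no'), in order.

Answer: no yes no

Derivation:
After op 1 (branch): HEAD=main@A [fix=A main=A]
After op 2 (branch): HEAD=main@A [fix=A main=A work=A]
After op 3 (branch): HEAD=main@A [dev=A fix=A main=A work=A]
After op 4 (checkout): HEAD=work@A [dev=A fix=A main=A work=A]
After op 5 (checkout): HEAD=dev@A [dev=A fix=A main=A work=A]
After op 6 (merge): HEAD=dev@B [dev=B fix=A main=A work=A]
After op 7 (merge): HEAD=dev@C [dev=C fix=A main=A work=A]
ancestors(B) = {A,B}; C in? no
ancestors(C) = {A,B,C}; A in? yes
ancestors(A) = {A}; B in? no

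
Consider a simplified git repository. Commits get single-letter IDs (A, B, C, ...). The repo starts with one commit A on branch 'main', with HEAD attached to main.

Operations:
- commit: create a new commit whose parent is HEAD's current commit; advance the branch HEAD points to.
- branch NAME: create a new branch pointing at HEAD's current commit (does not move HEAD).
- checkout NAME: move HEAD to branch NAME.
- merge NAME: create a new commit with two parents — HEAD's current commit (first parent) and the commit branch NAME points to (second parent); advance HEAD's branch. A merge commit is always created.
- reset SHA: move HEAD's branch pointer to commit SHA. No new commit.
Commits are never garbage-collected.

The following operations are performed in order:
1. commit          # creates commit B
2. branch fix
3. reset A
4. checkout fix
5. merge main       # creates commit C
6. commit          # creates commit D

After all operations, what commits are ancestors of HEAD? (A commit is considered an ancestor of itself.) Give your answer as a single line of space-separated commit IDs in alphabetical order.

Answer: A B C D

Derivation:
After op 1 (commit): HEAD=main@B [main=B]
After op 2 (branch): HEAD=main@B [fix=B main=B]
After op 3 (reset): HEAD=main@A [fix=B main=A]
After op 4 (checkout): HEAD=fix@B [fix=B main=A]
After op 5 (merge): HEAD=fix@C [fix=C main=A]
After op 6 (commit): HEAD=fix@D [fix=D main=A]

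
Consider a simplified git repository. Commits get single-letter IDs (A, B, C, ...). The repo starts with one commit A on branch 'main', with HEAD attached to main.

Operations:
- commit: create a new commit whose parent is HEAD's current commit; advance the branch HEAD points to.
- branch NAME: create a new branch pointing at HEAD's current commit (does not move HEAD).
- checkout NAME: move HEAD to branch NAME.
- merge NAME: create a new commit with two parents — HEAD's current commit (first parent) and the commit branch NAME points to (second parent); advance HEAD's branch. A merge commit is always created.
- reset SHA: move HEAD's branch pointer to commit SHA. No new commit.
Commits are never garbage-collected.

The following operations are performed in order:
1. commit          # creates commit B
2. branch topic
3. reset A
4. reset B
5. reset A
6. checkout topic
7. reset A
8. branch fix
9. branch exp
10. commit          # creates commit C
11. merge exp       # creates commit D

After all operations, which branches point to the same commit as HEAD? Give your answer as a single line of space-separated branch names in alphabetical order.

Answer: topic

Derivation:
After op 1 (commit): HEAD=main@B [main=B]
After op 2 (branch): HEAD=main@B [main=B topic=B]
After op 3 (reset): HEAD=main@A [main=A topic=B]
After op 4 (reset): HEAD=main@B [main=B topic=B]
After op 5 (reset): HEAD=main@A [main=A topic=B]
After op 6 (checkout): HEAD=topic@B [main=A topic=B]
After op 7 (reset): HEAD=topic@A [main=A topic=A]
After op 8 (branch): HEAD=topic@A [fix=A main=A topic=A]
After op 9 (branch): HEAD=topic@A [exp=A fix=A main=A topic=A]
After op 10 (commit): HEAD=topic@C [exp=A fix=A main=A topic=C]
After op 11 (merge): HEAD=topic@D [exp=A fix=A main=A topic=D]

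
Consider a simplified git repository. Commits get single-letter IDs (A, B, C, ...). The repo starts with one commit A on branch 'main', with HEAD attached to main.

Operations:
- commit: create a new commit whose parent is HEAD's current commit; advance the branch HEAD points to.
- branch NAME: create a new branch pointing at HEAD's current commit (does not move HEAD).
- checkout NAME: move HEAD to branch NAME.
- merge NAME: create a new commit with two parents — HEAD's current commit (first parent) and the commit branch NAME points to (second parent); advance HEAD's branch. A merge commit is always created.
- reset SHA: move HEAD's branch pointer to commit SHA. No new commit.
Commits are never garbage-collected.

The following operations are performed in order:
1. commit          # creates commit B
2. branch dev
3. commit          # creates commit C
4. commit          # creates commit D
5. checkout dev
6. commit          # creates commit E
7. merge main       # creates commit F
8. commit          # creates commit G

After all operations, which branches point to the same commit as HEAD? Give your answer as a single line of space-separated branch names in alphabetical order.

Answer: dev

Derivation:
After op 1 (commit): HEAD=main@B [main=B]
After op 2 (branch): HEAD=main@B [dev=B main=B]
After op 3 (commit): HEAD=main@C [dev=B main=C]
After op 4 (commit): HEAD=main@D [dev=B main=D]
After op 5 (checkout): HEAD=dev@B [dev=B main=D]
After op 6 (commit): HEAD=dev@E [dev=E main=D]
After op 7 (merge): HEAD=dev@F [dev=F main=D]
After op 8 (commit): HEAD=dev@G [dev=G main=D]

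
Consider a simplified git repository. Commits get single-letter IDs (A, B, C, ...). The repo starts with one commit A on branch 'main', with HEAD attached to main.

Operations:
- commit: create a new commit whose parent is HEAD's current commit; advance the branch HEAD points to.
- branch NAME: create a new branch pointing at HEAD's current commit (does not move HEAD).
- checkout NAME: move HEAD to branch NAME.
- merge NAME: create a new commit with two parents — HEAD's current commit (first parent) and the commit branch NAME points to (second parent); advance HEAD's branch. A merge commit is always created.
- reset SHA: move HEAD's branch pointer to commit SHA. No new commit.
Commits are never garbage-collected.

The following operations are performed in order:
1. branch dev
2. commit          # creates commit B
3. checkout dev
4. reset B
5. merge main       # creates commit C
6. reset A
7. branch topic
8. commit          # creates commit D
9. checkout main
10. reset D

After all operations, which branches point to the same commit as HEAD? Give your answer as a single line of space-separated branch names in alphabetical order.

After op 1 (branch): HEAD=main@A [dev=A main=A]
After op 2 (commit): HEAD=main@B [dev=A main=B]
After op 3 (checkout): HEAD=dev@A [dev=A main=B]
After op 4 (reset): HEAD=dev@B [dev=B main=B]
After op 5 (merge): HEAD=dev@C [dev=C main=B]
After op 6 (reset): HEAD=dev@A [dev=A main=B]
After op 7 (branch): HEAD=dev@A [dev=A main=B topic=A]
After op 8 (commit): HEAD=dev@D [dev=D main=B topic=A]
After op 9 (checkout): HEAD=main@B [dev=D main=B topic=A]
After op 10 (reset): HEAD=main@D [dev=D main=D topic=A]

Answer: dev main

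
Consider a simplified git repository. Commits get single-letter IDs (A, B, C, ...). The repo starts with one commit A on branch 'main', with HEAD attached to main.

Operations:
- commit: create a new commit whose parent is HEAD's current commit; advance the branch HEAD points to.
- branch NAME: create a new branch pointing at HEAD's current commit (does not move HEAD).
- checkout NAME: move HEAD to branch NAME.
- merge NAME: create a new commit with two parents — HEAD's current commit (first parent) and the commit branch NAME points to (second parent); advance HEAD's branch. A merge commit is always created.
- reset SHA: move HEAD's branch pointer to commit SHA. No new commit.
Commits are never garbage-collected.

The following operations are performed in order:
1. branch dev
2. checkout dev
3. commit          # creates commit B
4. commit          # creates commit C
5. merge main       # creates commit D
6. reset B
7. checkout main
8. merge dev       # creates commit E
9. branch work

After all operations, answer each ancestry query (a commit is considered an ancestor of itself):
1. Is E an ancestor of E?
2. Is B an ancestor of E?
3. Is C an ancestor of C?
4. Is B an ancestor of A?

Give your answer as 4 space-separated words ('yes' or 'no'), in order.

Answer: yes yes yes no

Derivation:
After op 1 (branch): HEAD=main@A [dev=A main=A]
After op 2 (checkout): HEAD=dev@A [dev=A main=A]
After op 3 (commit): HEAD=dev@B [dev=B main=A]
After op 4 (commit): HEAD=dev@C [dev=C main=A]
After op 5 (merge): HEAD=dev@D [dev=D main=A]
After op 6 (reset): HEAD=dev@B [dev=B main=A]
After op 7 (checkout): HEAD=main@A [dev=B main=A]
After op 8 (merge): HEAD=main@E [dev=B main=E]
After op 9 (branch): HEAD=main@E [dev=B main=E work=E]
ancestors(E) = {A,B,E}; E in? yes
ancestors(E) = {A,B,E}; B in? yes
ancestors(C) = {A,B,C}; C in? yes
ancestors(A) = {A}; B in? no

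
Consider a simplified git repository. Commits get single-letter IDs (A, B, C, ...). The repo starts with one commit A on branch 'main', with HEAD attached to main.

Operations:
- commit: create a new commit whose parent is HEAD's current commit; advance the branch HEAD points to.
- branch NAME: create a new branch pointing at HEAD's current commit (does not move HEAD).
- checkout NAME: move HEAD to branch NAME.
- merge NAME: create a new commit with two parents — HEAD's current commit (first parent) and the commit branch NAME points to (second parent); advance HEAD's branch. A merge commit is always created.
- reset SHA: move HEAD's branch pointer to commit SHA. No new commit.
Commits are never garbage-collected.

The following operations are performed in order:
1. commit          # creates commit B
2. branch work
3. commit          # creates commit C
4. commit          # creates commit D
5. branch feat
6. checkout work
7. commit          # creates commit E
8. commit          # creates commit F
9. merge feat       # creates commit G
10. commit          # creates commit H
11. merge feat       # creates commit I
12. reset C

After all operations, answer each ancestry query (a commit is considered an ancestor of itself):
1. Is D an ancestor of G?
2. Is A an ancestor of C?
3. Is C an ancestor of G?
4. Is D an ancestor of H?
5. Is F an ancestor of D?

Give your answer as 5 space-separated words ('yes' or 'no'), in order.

After op 1 (commit): HEAD=main@B [main=B]
After op 2 (branch): HEAD=main@B [main=B work=B]
After op 3 (commit): HEAD=main@C [main=C work=B]
After op 4 (commit): HEAD=main@D [main=D work=B]
After op 5 (branch): HEAD=main@D [feat=D main=D work=B]
After op 6 (checkout): HEAD=work@B [feat=D main=D work=B]
After op 7 (commit): HEAD=work@E [feat=D main=D work=E]
After op 8 (commit): HEAD=work@F [feat=D main=D work=F]
After op 9 (merge): HEAD=work@G [feat=D main=D work=G]
After op 10 (commit): HEAD=work@H [feat=D main=D work=H]
After op 11 (merge): HEAD=work@I [feat=D main=D work=I]
After op 12 (reset): HEAD=work@C [feat=D main=D work=C]
ancestors(G) = {A,B,C,D,E,F,G}; D in? yes
ancestors(C) = {A,B,C}; A in? yes
ancestors(G) = {A,B,C,D,E,F,G}; C in? yes
ancestors(H) = {A,B,C,D,E,F,G,H}; D in? yes
ancestors(D) = {A,B,C,D}; F in? no

Answer: yes yes yes yes no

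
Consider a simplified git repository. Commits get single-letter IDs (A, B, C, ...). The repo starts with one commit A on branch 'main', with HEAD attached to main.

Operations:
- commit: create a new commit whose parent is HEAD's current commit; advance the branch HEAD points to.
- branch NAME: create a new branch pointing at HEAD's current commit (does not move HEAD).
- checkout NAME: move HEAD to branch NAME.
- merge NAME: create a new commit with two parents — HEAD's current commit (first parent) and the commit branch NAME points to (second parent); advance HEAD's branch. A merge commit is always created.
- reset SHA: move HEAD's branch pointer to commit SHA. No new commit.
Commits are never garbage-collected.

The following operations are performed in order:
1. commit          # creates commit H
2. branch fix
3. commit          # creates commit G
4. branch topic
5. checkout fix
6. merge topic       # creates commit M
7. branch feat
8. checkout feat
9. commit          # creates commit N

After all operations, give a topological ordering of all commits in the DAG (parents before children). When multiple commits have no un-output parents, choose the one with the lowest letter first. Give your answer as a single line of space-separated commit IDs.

Answer: A H G M N

Derivation:
After op 1 (commit): HEAD=main@H [main=H]
After op 2 (branch): HEAD=main@H [fix=H main=H]
After op 3 (commit): HEAD=main@G [fix=H main=G]
After op 4 (branch): HEAD=main@G [fix=H main=G topic=G]
After op 5 (checkout): HEAD=fix@H [fix=H main=G topic=G]
After op 6 (merge): HEAD=fix@M [fix=M main=G topic=G]
After op 7 (branch): HEAD=fix@M [feat=M fix=M main=G topic=G]
After op 8 (checkout): HEAD=feat@M [feat=M fix=M main=G topic=G]
After op 9 (commit): HEAD=feat@N [feat=N fix=M main=G topic=G]
commit A: parents=[]
commit G: parents=['H']
commit H: parents=['A']
commit M: parents=['H', 'G']
commit N: parents=['M']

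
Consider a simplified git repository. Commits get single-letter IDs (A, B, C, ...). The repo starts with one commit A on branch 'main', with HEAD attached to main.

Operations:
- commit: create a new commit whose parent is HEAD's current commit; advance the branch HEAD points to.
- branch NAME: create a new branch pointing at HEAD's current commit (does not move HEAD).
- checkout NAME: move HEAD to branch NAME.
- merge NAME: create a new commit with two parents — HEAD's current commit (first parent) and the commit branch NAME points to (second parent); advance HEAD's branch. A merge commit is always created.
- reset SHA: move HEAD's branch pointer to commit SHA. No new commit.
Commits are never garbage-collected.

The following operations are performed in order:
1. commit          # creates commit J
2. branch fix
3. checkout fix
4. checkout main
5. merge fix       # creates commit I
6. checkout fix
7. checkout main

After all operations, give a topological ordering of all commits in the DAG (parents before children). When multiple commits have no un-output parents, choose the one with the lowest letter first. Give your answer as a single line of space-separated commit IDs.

Answer: A J I

Derivation:
After op 1 (commit): HEAD=main@J [main=J]
After op 2 (branch): HEAD=main@J [fix=J main=J]
After op 3 (checkout): HEAD=fix@J [fix=J main=J]
After op 4 (checkout): HEAD=main@J [fix=J main=J]
After op 5 (merge): HEAD=main@I [fix=J main=I]
After op 6 (checkout): HEAD=fix@J [fix=J main=I]
After op 7 (checkout): HEAD=main@I [fix=J main=I]
commit A: parents=[]
commit I: parents=['J', 'J']
commit J: parents=['A']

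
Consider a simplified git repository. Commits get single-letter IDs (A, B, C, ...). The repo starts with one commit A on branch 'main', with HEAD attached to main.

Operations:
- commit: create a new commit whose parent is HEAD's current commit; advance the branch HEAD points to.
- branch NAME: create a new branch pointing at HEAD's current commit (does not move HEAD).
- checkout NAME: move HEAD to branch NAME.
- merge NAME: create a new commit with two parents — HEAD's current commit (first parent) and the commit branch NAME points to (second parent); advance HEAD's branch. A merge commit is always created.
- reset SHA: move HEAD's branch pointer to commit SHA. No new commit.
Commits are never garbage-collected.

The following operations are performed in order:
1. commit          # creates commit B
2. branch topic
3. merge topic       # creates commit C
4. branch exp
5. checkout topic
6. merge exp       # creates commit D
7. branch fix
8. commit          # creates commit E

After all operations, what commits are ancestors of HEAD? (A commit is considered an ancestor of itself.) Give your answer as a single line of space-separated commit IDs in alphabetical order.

After op 1 (commit): HEAD=main@B [main=B]
After op 2 (branch): HEAD=main@B [main=B topic=B]
After op 3 (merge): HEAD=main@C [main=C topic=B]
After op 4 (branch): HEAD=main@C [exp=C main=C topic=B]
After op 5 (checkout): HEAD=topic@B [exp=C main=C topic=B]
After op 6 (merge): HEAD=topic@D [exp=C main=C topic=D]
After op 7 (branch): HEAD=topic@D [exp=C fix=D main=C topic=D]
After op 8 (commit): HEAD=topic@E [exp=C fix=D main=C topic=E]

Answer: A B C D E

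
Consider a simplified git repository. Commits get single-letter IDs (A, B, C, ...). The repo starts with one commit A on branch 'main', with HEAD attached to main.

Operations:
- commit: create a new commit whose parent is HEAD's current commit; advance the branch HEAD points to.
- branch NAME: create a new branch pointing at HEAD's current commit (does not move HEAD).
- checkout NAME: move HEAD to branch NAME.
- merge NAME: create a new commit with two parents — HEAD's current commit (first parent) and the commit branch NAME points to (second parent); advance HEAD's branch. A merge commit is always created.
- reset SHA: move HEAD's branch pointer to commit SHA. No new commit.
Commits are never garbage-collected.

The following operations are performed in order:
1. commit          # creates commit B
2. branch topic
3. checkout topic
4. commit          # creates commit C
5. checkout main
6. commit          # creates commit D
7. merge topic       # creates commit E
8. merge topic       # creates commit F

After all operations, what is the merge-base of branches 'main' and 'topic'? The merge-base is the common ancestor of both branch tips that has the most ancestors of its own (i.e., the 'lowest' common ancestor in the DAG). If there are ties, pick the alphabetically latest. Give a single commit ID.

After op 1 (commit): HEAD=main@B [main=B]
After op 2 (branch): HEAD=main@B [main=B topic=B]
After op 3 (checkout): HEAD=topic@B [main=B topic=B]
After op 4 (commit): HEAD=topic@C [main=B topic=C]
After op 5 (checkout): HEAD=main@B [main=B topic=C]
After op 6 (commit): HEAD=main@D [main=D topic=C]
After op 7 (merge): HEAD=main@E [main=E topic=C]
After op 8 (merge): HEAD=main@F [main=F topic=C]
ancestors(main=F): ['A', 'B', 'C', 'D', 'E', 'F']
ancestors(topic=C): ['A', 'B', 'C']
common: ['A', 'B', 'C']

Answer: C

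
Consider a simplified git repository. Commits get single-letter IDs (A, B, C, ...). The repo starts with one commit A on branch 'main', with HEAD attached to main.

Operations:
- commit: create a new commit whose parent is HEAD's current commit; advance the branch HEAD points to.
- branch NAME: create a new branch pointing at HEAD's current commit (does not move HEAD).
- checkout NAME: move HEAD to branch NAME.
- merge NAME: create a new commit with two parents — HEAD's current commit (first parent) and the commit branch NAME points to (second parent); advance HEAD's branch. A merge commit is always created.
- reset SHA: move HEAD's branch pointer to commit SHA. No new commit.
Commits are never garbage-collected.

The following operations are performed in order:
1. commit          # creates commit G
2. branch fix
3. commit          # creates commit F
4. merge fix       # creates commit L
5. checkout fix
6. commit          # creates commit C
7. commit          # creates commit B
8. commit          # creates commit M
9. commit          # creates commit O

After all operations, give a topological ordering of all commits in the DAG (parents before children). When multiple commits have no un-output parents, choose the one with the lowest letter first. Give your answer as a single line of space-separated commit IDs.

Answer: A G C B F L M O

Derivation:
After op 1 (commit): HEAD=main@G [main=G]
After op 2 (branch): HEAD=main@G [fix=G main=G]
After op 3 (commit): HEAD=main@F [fix=G main=F]
After op 4 (merge): HEAD=main@L [fix=G main=L]
After op 5 (checkout): HEAD=fix@G [fix=G main=L]
After op 6 (commit): HEAD=fix@C [fix=C main=L]
After op 7 (commit): HEAD=fix@B [fix=B main=L]
After op 8 (commit): HEAD=fix@M [fix=M main=L]
After op 9 (commit): HEAD=fix@O [fix=O main=L]
commit A: parents=[]
commit B: parents=['C']
commit C: parents=['G']
commit F: parents=['G']
commit G: parents=['A']
commit L: parents=['F', 'G']
commit M: parents=['B']
commit O: parents=['M']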